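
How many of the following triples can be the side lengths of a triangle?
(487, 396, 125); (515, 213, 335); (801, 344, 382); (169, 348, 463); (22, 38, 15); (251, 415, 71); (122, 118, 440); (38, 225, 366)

(125,396,487): 125+396 > 487 → valid
(213,335,515): 213+335 > 515 → valid
(344,382,801): 344+382 ≤ 801 → not valid
(169,348,463): 169+348 > 463 → valid
(15,22,38): 15+22 ≤ 38 → not valid
(71,251,415): 71+251 ≤ 415 → not valid
(118,122,440): 118+122 ≤ 440 → not valid
(38,225,366): 38+225 ≤ 366 → not valid
3 of the 8 triples form a triangle.

3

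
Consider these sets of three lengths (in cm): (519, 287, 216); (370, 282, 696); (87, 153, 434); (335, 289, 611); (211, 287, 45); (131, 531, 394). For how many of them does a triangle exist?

(216,287,519): 216+287 ≤ 519 → not valid
(282,370,696): 282+370 ≤ 696 → not valid
(87,153,434): 87+153 ≤ 434 → not valid
(289,335,611): 289+335 > 611 → valid
(45,211,287): 45+211 ≤ 287 → not valid
(131,394,531): 131+394 ≤ 531 → not valid
1 of the 6 triples forms a triangle.

1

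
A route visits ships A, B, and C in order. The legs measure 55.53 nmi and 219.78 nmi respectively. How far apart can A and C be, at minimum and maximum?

164.25 ≤ AC ≤ 275.31 nmi

By the triangle inequality, |55.53 − 219.78| ≤ AC ≤ 55.53 + 219.78.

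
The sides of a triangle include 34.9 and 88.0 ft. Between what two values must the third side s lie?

By the triangle inequality, s must be less than 34.9 + 88.0 = 122.9 and greater than |34.9 − 88.0| = 53.1.

53.1 < s < 122.9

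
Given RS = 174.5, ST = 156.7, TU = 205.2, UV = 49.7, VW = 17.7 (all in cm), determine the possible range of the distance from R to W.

The maximum is all hops collinear in one direction: 174.5 + 156.7 + 205.2 + 49.7 + 17.7 = 603.8.
The longest hop is 205.2; the others sum to 398.6. Since 205.2 ≤ 398.6, the path can fold back on itself completely, so the minimum distance is 0.

0 ≤ RW ≤ 603.8 cm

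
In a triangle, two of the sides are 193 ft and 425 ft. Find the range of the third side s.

By the triangle inequality, s must be less than 193 + 425 = 618 and greater than |193 − 425| = 232.

232 < s < 618 (ft)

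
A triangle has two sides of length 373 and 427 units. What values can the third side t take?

54 < t < 800

By the triangle inequality, t must be less than 373 + 427 = 800 and greater than |373 − 427| = 54.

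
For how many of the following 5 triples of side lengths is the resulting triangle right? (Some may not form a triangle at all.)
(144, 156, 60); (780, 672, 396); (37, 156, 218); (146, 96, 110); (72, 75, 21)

4

(144,156,60): 60²+144² = 24336 = 156² → right
(780,672,396): 396²+672² = 608400 = 780² → right
(37,156,218): 37+156 ≤ 218, not a triangle
(146,96,110): 96²+110² = 21316 = 146² → right
(72,75,21): 21²+72² = 5625 = 75² → right
4 of the 5 are right.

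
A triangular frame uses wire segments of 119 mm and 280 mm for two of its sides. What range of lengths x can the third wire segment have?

By the triangle inequality, x must be less than 119 + 280 = 399 and greater than |119 − 280| = 161.

161 < x < 399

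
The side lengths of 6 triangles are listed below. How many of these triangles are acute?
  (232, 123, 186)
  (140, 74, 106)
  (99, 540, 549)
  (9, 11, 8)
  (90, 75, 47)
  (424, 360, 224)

1

(232,123,186): 123²+186² = 49725 < 53824 = 232² → obtuse
(140,74,106): 74²+106² = 16712 < 19600 = 140² → obtuse
(99,540,549): 99²+540² = 301401 = 549² → right
(9,11,8): 8²+9² = 145 > 121 = 11² → acute
(90,75,47): 47²+75² = 7834 < 8100 = 90² → obtuse
(424,360,224): 224²+360² = 179776 = 424² → right
1 of the 6 is acute.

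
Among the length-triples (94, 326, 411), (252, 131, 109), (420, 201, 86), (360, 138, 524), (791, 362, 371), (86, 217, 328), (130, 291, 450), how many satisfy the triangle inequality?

1

(94,326,411): 94+326 > 411 → valid
(109,131,252): 109+131 ≤ 252 → not valid
(86,201,420): 86+201 ≤ 420 → not valid
(138,360,524): 138+360 ≤ 524 → not valid
(362,371,791): 362+371 ≤ 791 → not valid
(86,217,328): 86+217 ≤ 328 → not valid
(130,291,450): 130+291 ≤ 450 → not valid
1 of the 7 triples forms a triangle.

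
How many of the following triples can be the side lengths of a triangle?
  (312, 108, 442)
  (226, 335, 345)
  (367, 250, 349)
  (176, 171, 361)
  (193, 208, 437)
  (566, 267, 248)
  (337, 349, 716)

(108,312,442): 108+312 ≤ 442 → not valid
(226,335,345): 226+335 > 345 → valid
(250,349,367): 250+349 > 367 → valid
(171,176,361): 171+176 ≤ 361 → not valid
(193,208,437): 193+208 ≤ 437 → not valid
(248,267,566): 248+267 ≤ 566 → not valid
(337,349,716): 337+349 ≤ 716 → not valid
2 of the 7 triples form a triangle.

2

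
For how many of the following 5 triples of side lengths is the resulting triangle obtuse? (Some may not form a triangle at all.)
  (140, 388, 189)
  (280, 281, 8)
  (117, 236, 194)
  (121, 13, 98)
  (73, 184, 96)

2

(140,388,189): 140+189 ≤ 388, not a triangle
(280,281,8): 8²+280² = 78464 < 78961 = 281² → obtuse
(117,236,194): 117²+194² = 51325 < 55696 = 236² → obtuse
(121,13,98): 13+98 ≤ 121, not a triangle
(73,184,96): 73+96 ≤ 184, not a triangle
2 of the 5 are obtuse.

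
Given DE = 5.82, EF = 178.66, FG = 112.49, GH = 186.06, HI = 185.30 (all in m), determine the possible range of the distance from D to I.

0 ≤ DI ≤ 668.33 m

The maximum is all hops collinear in one direction: 5.82 + 178.66 + 112.49 + 186.06 + 185.30 = 668.33.
The longest hop is 186.06; the others sum to 482.27. Since 186.06 ≤ 482.27, the path can fold back on itself completely, so the minimum distance is 0.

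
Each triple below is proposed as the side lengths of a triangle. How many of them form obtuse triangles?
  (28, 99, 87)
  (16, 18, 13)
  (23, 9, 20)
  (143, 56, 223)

(28,99,87): 28²+87² = 8353 < 9801 = 99² → obtuse
(16,18,13): 13²+16² = 425 > 324 = 18² → acute
(23,9,20): 9²+20² = 481 < 529 = 23² → obtuse
(143,56,223): 56+143 ≤ 223, not a triangle
2 of the 4 are obtuse.

2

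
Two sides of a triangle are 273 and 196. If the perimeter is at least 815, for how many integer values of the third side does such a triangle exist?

123

Triangle inequality: 77 < x < 469. Perimeter ≥ 815 gives x ≥ 815 − 273 − 196 = 346.
So 346 ≤ x < 469; integers 346 through 468: 123 values.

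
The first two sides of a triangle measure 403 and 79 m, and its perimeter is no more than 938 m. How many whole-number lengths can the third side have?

Triangle inequality: 324 < x < 482. Perimeter ≤ 938 gives x ≤ 938 − 403 − 79 = 456.
So 324 < x ≤ 456; integers 325 through 456: 132 values.

132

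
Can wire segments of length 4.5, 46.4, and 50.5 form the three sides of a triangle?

The longest side is 50.5, and the other two sum to 50.9.
Since 50.9 > 50.5, the triangle inequality holds.

Yes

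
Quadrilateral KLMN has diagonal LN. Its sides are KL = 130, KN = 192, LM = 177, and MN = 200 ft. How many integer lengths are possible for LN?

From triangle KLN: 62 < LN < 322.
From triangle MLN: 23 < LN < 377.
Intersection: 62 < LN < 322, so integers 63 through 321: 259 values.

259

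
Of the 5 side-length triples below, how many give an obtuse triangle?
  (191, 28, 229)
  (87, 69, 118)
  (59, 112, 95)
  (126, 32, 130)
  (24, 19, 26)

(191,28,229): 28+191 ≤ 229, not a triangle
(87,69,118): 69²+87² = 12330 < 13924 = 118² → obtuse
(59,112,95): 59²+95² = 12506 < 12544 = 112² → obtuse
(126,32,130): 32²+126² = 16900 = 130² → right
(24,19,26): 19²+24² = 937 > 676 = 26² → acute
2 of the 5 are obtuse.

2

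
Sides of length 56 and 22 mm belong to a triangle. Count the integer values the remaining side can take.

The third side lies in the open interval (34, 78).
Integers from 35 to 77 inclusive: 77 − 35 + 1 = 43.

43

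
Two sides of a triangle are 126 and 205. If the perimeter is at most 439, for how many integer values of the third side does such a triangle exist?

29

Triangle inequality: 79 < x < 331. Perimeter ≤ 439 gives x ≤ 439 − 126 − 205 = 108.
So 79 < x ≤ 108; integers 80 through 108: 29 values.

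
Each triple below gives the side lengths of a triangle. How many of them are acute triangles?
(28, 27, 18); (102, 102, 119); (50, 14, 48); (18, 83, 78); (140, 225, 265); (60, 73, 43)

(28,27,18): 18²+27² = 1053 > 784 = 28² → acute
(102,102,119): 102²+102² = 20808 > 14161 = 119² → acute
(50,14,48): 14²+48² = 2500 = 50² → right
(18,83,78): 18²+78² = 6408 < 6889 = 83² → obtuse
(140,225,265): 140²+225² = 70225 = 265² → right
(60,73,43): 43²+60² = 5449 > 5329 = 73² → acute
3 of the 6 are acute.

3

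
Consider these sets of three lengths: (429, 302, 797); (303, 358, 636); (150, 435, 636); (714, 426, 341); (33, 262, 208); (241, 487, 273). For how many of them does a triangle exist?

3

(302,429,797): 302+429 ≤ 797 → not valid
(303,358,636): 303+358 > 636 → valid
(150,435,636): 150+435 ≤ 636 → not valid
(341,426,714): 341+426 > 714 → valid
(33,208,262): 33+208 ≤ 262 → not valid
(241,273,487): 241+273 > 487 → valid
3 of the 6 triples form a triangle.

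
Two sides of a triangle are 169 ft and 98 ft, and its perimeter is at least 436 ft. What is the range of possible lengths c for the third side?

Triangle inequality alone gives 71 < c < 267.
The perimeter condition gives c ≥ 436 − 169 − 98 = 169.
Intersecting the two: 169 ≤ c < 267.

169 ≤ c < 267 ft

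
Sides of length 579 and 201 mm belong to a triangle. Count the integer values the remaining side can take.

401

The third side lies in the open interval (378, 780).
Integers from 379 to 779 inclusive: 779 − 379 + 1 = 401.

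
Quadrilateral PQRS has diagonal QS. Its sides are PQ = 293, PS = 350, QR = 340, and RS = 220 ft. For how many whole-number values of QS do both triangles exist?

439

From triangle PQS: 57 < QS < 643.
From triangle RQS: 120 < QS < 560.
Intersection: 120 < QS < 560, so integers 121 through 559: 439 values.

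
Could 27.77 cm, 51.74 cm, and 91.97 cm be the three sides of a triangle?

The longest side is 91.97, but the other two sum to only 79.51.
79.51 < 91.97, so the triangle inequality fails.

No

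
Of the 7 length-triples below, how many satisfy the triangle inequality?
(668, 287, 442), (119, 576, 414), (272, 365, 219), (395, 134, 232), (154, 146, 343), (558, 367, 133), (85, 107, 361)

2

(287,442,668): 287+442 > 668 → valid
(119,414,576): 119+414 ≤ 576 → not valid
(219,272,365): 219+272 > 365 → valid
(134,232,395): 134+232 ≤ 395 → not valid
(146,154,343): 146+154 ≤ 343 → not valid
(133,367,558): 133+367 ≤ 558 → not valid
(85,107,361): 85+107 ≤ 361 → not valid
2 of the 7 triples form a triangle.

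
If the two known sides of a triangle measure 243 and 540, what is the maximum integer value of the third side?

782

The third side must be strictly less than 243 + 540 = 783.
The largest integer below 783 is 782.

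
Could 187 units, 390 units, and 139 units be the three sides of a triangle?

No

The longest side is 390, but the other two sum to only 326.
326 < 390, so the triangle inequality fails.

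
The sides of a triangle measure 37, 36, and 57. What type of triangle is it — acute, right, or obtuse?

obtuse

Compare the square of the longest side to the sum of squares of the other two: 36² + 37² = 2665 < 3249 = 57².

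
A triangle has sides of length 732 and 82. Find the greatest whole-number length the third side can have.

813

The third side must be strictly less than 732 + 82 = 814.
The largest integer below 814 is 813.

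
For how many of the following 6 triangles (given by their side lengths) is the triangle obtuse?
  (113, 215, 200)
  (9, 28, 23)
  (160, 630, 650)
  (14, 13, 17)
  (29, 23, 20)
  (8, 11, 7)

(113,215,200): 113²+200² = 52769 > 46225 = 215² → acute
(9,28,23): 9²+23² = 610 < 784 = 28² → obtuse
(160,630,650): 160²+630² = 422500 = 650² → right
(14,13,17): 13²+14² = 365 > 289 = 17² → acute
(29,23,20): 20²+23² = 929 > 841 = 29² → acute
(8,11,7): 7²+8² = 113 < 121 = 11² → obtuse
2 of the 6 are obtuse.

2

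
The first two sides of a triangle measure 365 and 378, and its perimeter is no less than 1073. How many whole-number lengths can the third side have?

413

Triangle inequality: 13 < x < 743. Perimeter ≥ 1073 gives x ≥ 1073 − 365 − 378 = 330.
So 330 ≤ x < 743; integers 330 through 742: 413 values.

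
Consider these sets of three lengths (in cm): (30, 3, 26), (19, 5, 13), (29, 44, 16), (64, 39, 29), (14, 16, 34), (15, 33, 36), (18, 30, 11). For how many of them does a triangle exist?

(3,26,30): 3+26 ≤ 30 → not valid
(5,13,19): 5+13 ≤ 19 → not valid
(16,29,44): 16+29 > 44 → valid
(29,39,64): 29+39 > 64 → valid
(14,16,34): 14+16 ≤ 34 → not valid
(15,33,36): 15+33 > 36 → valid
(11,18,30): 11+18 ≤ 30 → not valid
3 of the 7 triples form a triangle.

3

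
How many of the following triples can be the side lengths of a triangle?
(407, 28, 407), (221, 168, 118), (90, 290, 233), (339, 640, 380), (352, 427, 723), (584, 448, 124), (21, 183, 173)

6

(28,407,407): 28+407 > 407 → valid
(118,168,221): 118+168 > 221 → valid
(90,233,290): 90+233 > 290 → valid
(339,380,640): 339+380 > 640 → valid
(352,427,723): 352+427 > 723 → valid
(124,448,584): 124+448 ≤ 584 → not valid
(21,173,183): 21+173 > 183 → valid
6 of the 7 triples form a triangle.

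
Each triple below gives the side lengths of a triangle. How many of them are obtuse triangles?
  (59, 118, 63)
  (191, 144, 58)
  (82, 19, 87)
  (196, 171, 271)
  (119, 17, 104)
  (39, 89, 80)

5

(59,118,63): 59²+63² = 7450 < 13924 = 118² → obtuse
(191,144,58): 58²+144² = 24100 < 36481 = 191² → obtuse
(82,19,87): 19²+82² = 7085 < 7569 = 87² → obtuse
(196,171,271): 171²+196² = 67657 < 73441 = 271² → obtuse
(119,17,104): 17²+104² = 11105 < 14161 = 119² → obtuse
(39,89,80): 39²+80² = 7921 = 89² → right
5 of the 6 are obtuse.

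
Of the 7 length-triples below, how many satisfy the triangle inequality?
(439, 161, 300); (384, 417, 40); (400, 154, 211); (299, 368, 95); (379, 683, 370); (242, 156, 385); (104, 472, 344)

5

(161,300,439): 161+300 > 439 → valid
(40,384,417): 40+384 > 417 → valid
(154,211,400): 154+211 ≤ 400 → not valid
(95,299,368): 95+299 > 368 → valid
(370,379,683): 370+379 > 683 → valid
(156,242,385): 156+242 > 385 → valid
(104,344,472): 104+344 ≤ 472 → not valid
5 of the 7 triples form a triangle.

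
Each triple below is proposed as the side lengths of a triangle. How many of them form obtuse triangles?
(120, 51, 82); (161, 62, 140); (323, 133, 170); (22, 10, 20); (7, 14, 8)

3

(120,51,82): 51²+82² = 9325 < 14400 = 120² → obtuse
(161,62,140): 62²+140² = 23444 < 25921 = 161² → obtuse
(323,133,170): 133+170 ≤ 323, not a triangle
(22,10,20): 10²+20² = 500 > 484 = 22² → acute
(7,14,8): 7²+8² = 113 < 196 = 14² → obtuse
3 of the 5 are obtuse.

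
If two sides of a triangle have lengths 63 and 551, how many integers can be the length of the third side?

125

The third side lies in the open interval (488, 614).
Integers from 489 to 613 inclusive: 613 − 489 + 1 = 125.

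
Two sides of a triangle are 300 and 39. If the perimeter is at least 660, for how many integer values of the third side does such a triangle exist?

18

Triangle inequality: 261 < x < 339. Perimeter ≥ 660 gives x ≥ 660 − 300 − 39 = 321.
So 321 ≤ x < 339; integers 321 through 338: 18 values.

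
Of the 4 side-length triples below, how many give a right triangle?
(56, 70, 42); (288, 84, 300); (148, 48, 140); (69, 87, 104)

3

(56,70,42): 42²+56² = 4900 = 70² → right
(288,84,300): 84²+288² = 90000 = 300² → right
(148,48,140): 48²+140² = 21904 = 148² → right
(69,87,104): 69²+87² = 12330 > 10816 = 104² → acute
3 of the 4 are right.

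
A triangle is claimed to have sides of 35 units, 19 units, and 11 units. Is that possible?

No

The longest side is 35, but the other two sum to only 30.
30 < 35, so the triangle inequality fails.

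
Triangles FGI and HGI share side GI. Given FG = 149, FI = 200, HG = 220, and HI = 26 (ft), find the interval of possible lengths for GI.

From triangle FGI: |149 − 200| < GI < 149 + 200, i.e. 51 < GI < 349.
From triangle HGI: 194 < GI < 246.
Both must hold, so GI lies in the intersection.

194 < GI < 246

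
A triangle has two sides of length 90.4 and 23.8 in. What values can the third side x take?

66.6 < x < 114.2 (in)

By the triangle inequality, x must be less than 90.4 + 23.8 = 114.2 and greater than |90.4 − 23.8| = 66.6.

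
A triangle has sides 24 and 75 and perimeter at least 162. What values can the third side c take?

63 ≤ c < 99

Triangle inequality alone gives 51 < c < 99.
The perimeter condition gives c ≥ 162 − 24 − 75 = 63.
Intersecting the two: 63 ≤ c < 99.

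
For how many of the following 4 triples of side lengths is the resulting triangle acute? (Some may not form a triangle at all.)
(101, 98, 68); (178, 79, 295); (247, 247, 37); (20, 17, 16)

(101,98,68): 68²+98² = 14228 > 10201 = 101² → acute
(178,79,295): 79+178 ≤ 295, not a triangle
(247,247,37): 37²+247² = 62378 > 61009 = 247² → acute
(20,17,16): 16²+17² = 545 > 400 = 20² → acute
3 of the 4 are acute.

3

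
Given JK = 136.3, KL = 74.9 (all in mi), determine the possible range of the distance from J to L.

By the triangle inequality, |136.3 − 74.9| ≤ JL ≤ 136.3 + 74.9.

61.4 ≤ JL ≤ 211.2 mi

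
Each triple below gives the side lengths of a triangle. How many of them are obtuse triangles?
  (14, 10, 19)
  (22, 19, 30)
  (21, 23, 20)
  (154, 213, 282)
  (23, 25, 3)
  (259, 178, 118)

5

(14,10,19): 10²+14² = 296 < 361 = 19² → obtuse
(22,19,30): 19²+22² = 845 < 900 = 30² → obtuse
(21,23,20): 20²+21² = 841 > 529 = 23² → acute
(154,213,282): 154²+213² = 69085 < 79524 = 282² → obtuse
(23,25,3): 3²+23² = 538 < 625 = 25² → obtuse
(259,178,118): 118²+178² = 45608 < 67081 = 259² → obtuse
5 of the 6 are obtuse.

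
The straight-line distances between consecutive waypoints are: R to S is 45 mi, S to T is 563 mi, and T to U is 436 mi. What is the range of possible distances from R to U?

82 ≤ RU ≤ 1044 mi

The maximum is all hops collinear in one direction: 45 + 563 + 436 = 1044.
The longest hop is 563; the others sum to 481. Folding the others back against it leaves at least 563 − 481 = 82.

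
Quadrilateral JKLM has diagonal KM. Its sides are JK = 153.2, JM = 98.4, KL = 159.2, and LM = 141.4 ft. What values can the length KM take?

54.8 < KM < 251.6

From triangle JKM: |153.2 − 98.4| < KM < 153.2 + 98.4, i.e. 54.8 < KM < 251.6.
From triangle LKM: 17.8 < KM < 300.6.
Both must hold, so KM lies in the intersection.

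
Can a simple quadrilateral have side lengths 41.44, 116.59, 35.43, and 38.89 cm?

No

For a quadrilateral, each side must be shorter than the sum of the others.
Here the longest side is 116.59, but the remaining 3 sides sum to only 115.76.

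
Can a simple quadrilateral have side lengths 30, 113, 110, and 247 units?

Yes

A quadrilateral exists iff every side is shorter than the sum of the others — equivalently, the longest side is less than the sum of the rest.
Longest side 247 < 253 (sum of the remaining 3), so yes.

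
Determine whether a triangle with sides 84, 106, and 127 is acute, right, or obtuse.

acute

Compare the square of the longest side to the sum of squares of the other two: 84² + 106² = 18292 > 16129 = 127².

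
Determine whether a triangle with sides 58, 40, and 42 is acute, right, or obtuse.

right

Compare the square of the longest side to the sum of squares of the other two: 40² + 42² = 3364 = 58².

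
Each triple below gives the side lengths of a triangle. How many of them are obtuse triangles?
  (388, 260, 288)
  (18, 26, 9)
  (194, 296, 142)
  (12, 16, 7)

(388,260,288): 260²+288² = 150544 = 388² → right
(18,26,9): 9²+18² = 405 < 676 = 26² → obtuse
(194,296,142): 142²+194² = 57800 < 87616 = 296² → obtuse
(12,16,7): 7²+12² = 193 < 256 = 16² → obtuse
3 of the 4 are obtuse.

3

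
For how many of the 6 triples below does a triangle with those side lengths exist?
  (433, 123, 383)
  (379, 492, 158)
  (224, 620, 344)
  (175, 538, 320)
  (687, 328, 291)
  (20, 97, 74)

2

(123,383,433): 123+383 > 433 → valid
(158,379,492): 158+379 > 492 → valid
(224,344,620): 224+344 ≤ 620 → not valid
(175,320,538): 175+320 ≤ 538 → not valid
(291,328,687): 291+328 ≤ 687 → not valid
(20,74,97): 20+74 ≤ 97 → not valid
2 of the 6 triples form a triangle.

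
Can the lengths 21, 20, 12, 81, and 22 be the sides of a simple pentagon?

For a pentagon, each side must be shorter than the sum of the others.
Here the longest side is 81, but the remaining 4 sides sum to only 75.

No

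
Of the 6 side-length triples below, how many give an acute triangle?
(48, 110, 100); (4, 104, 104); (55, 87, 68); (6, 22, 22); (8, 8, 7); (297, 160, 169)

(48,110,100): 48²+100² = 12304 > 12100 = 110² → acute
(4,104,104): 4²+104² = 10832 > 10816 = 104² → acute
(55,87,68): 55²+68² = 7649 > 7569 = 87² → acute
(6,22,22): 6²+22² = 520 > 484 = 22² → acute
(8,8,7): 7²+8² = 113 > 64 = 8² → acute
(297,160,169): 160²+169² = 54161 < 88209 = 297² → obtuse
5 of the 6 are acute.

5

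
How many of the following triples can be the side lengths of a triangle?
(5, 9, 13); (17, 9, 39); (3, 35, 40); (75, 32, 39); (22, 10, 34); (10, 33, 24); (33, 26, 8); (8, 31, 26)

4

(5,9,13): 5+9 > 13 → valid
(9,17,39): 9+17 ≤ 39 → not valid
(3,35,40): 3+35 ≤ 40 → not valid
(32,39,75): 32+39 ≤ 75 → not valid
(10,22,34): 10+22 ≤ 34 → not valid
(10,24,33): 10+24 > 33 → valid
(8,26,33): 8+26 > 33 → valid
(8,26,31): 8+26 > 31 → valid
4 of the 8 triples form a triangle.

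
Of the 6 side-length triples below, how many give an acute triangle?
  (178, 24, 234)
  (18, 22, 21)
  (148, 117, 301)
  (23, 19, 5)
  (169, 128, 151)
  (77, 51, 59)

3

(178,24,234): 24+178 ≤ 234, not a triangle
(18,22,21): 18²+21² = 765 > 484 = 22² → acute
(148,117,301): 117+148 ≤ 301, not a triangle
(23,19,5): 5²+19² = 386 < 529 = 23² → obtuse
(169,128,151): 128²+151² = 39185 > 28561 = 169² → acute
(77,51,59): 51²+59² = 6082 > 5929 = 77² → acute
3 of the 6 are acute.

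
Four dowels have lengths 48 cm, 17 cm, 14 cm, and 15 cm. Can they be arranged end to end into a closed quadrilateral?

No

For a quadrilateral, each side must be shorter than the sum of the others.
Here the longest side is 48, but the remaining 3 sides sum to only 46.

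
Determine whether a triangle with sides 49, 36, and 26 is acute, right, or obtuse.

Compare the square of the longest side to the sum of squares of the other two: 26² + 36² = 1972 < 2401 = 49².

obtuse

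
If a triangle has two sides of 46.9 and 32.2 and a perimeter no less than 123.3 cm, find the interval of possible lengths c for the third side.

44.2 ≤ c < 79.1

Triangle inequality alone gives 14.7 < c < 79.1.
The perimeter condition gives c ≥ 123.3 − 46.9 − 32.2 = 44.2.
Intersecting the two: 44.2 ≤ c < 79.1.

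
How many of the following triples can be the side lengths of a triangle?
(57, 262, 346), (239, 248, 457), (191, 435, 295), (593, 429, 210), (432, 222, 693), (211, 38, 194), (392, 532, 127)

4

(57,262,346): 57+262 ≤ 346 → not valid
(239,248,457): 239+248 > 457 → valid
(191,295,435): 191+295 > 435 → valid
(210,429,593): 210+429 > 593 → valid
(222,432,693): 222+432 ≤ 693 → not valid
(38,194,211): 38+194 > 211 → valid
(127,392,532): 127+392 ≤ 532 → not valid
4 of the 7 triples form a triangle.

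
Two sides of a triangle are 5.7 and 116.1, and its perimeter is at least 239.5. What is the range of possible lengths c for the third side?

Triangle inequality alone gives 110.4 < c < 121.8.
The perimeter condition gives c ≥ 239.5 − 5.7 − 116.1 = 117.7.
Intersecting the two: 117.7 ≤ c < 121.8.

117.7 ≤ c < 121.8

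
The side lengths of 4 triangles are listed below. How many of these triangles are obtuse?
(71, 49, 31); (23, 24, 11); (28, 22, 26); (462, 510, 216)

(71,49,31): 31²+49² = 3362 < 5041 = 71² → obtuse
(23,24,11): 11²+23² = 650 > 576 = 24² → acute
(28,22,26): 22²+26² = 1160 > 784 = 28² → acute
(462,510,216): 216²+462² = 260100 = 510² → right
1 of the 4 is obtuse.

1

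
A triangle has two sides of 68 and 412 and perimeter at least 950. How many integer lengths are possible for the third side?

Triangle inequality: 344 < x < 480. Perimeter ≥ 950 gives x ≥ 950 − 68 − 412 = 470.
So 470 ≤ x < 480; integers 470 through 479: 10 values.

10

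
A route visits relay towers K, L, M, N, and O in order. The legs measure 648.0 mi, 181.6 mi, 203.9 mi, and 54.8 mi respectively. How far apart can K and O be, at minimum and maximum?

207.7 ≤ KO ≤ 1088.3 mi

The maximum is all hops collinear in one direction: 648.0 + 181.6 + 203.9 + 54.8 = 1088.3.
The longest hop is 648.0; the others sum to 440.3. Folding the others back against it leaves at least 648.0 − 440.3 = 207.7.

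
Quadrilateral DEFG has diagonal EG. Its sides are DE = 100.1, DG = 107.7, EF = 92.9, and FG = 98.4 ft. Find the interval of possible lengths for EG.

From triangle DEG: |100.1 − 107.7| < EG < 100.1 + 107.7, i.e. 7.6 < EG < 207.8.
From triangle FEG: 5.5 < EG < 191.3.
Both must hold, so EG lies in the intersection.

7.6 < EG < 191.3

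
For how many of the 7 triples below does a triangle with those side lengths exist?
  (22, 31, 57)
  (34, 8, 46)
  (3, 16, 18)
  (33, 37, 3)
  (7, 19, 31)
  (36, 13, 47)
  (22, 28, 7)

(22,31,57): 22+31 ≤ 57 → not valid
(8,34,46): 8+34 ≤ 46 → not valid
(3,16,18): 3+16 > 18 → valid
(3,33,37): 3+33 ≤ 37 → not valid
(7,19,31): 7+19 ≤ 31 → not valid
(13,36,47): 13+36 > 47 → valid
(7,22,28): 7+22 > 28 → valid
3 of the 7 triples form a triangle.

3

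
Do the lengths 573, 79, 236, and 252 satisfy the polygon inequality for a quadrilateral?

No

For a quadrilateral, each side must be shorter than the sum of the others.
Here the longest side is 573, but the remaining 3 sides sum to only 567.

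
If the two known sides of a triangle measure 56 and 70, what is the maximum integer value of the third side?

The third side must be strictly less than 56 + 70 = 126.
The largest integer below 126 is 125.

125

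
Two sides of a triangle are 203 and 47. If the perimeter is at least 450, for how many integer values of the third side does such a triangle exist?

Triangle inequality: 156 < x < 250. Perimeter ≥ 450 gives x ≥ 450 − 203 − 47 = 200.
So 200 ≤ x < 250; integers 200 through 249: 50 values.

50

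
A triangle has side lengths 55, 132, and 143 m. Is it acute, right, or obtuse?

Compare the square of the longest side to the sum of squares of the other two: 55² + 132² = 20449 = 143².

right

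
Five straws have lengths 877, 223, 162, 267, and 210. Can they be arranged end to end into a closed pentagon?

For a pentagon, each side must be shorter than the sum of the others.
Here the longest side is 877, but the remaining 4 sides sum to only 862.

No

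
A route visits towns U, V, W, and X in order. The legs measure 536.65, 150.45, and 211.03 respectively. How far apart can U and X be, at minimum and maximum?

The maximum is all hops collinear in one direction: 536.65 + 150.45 + 211.03 = 898.13.
The longest hop is 536.65; the others sum to 361.48. Folding the others back against it leaves at least 536.65 − 361.48 = 175.17.

175.17 ≤ UX ≤ 898.13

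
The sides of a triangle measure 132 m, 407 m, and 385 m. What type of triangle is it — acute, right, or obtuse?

Compare the square of the longest side to the sum of squares of the other two: 132² + 385² = 165649 = 407².

right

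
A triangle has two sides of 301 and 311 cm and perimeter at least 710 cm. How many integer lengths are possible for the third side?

Triangle inequality: 10 < x < 612. Perimeter ≥ 710 gives x ≥ 710 − 301 − 311 = 98.
So 98 ≤ x < 612; integers 98 through 611: 514 values.

514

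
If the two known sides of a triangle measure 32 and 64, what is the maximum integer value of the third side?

95

The third side must be strictly less than 32 + 64 = 96.
The largest integer below 96 is 95.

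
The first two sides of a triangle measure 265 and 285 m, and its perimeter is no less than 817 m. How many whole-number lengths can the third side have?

283

Triangle inequality: 20 < x < 550. Perimeter ≥ 817 gives x ≥ 817 − 265 − 285 = 267.
So 267 ≤ x < 550; integers 267 through 549: 283 values.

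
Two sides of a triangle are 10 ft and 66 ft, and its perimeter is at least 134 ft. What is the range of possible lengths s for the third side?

58 ≤ s < 76 ft

Triangle inequality alone gives 56 < s < 76.
The perimeter condition gives s ≥ 134 − 10 − 66 = 58.
Intersecting the two: 58 ≤ s < 76.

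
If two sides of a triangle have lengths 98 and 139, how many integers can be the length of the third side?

The third side lies in the open interval (41, 237).
Integers from 42 to 236 inclusive: 236 − 42 + 1 = 195.

195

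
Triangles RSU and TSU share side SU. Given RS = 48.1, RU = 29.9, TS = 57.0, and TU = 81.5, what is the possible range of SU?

From triangle RSU: |48.1 − 29.9| < SU < 48.1 + 29.9, i.e. 18.2 < SU < 78.0.
From triangle TSU: 24.5 < SU < 138.5.
Both must hold, so SU lies in the intersection.

24.5 < SU < 78.0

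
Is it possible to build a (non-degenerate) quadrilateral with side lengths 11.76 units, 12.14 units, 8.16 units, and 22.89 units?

Yes

A quadrilateral exists iff every side is shorter than the sum of the others — equivalently, the longest side is less than the sum of the rest.
Longest side 22.89 < 32.06 (sum of the remaining 3), so yes.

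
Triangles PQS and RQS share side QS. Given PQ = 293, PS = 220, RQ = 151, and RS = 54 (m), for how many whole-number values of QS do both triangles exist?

107

From triangle PQS: 73 < QS < 513.
From triangle RQS: 97 < QS < 205.
Intersection: 97 < QS < 205, so integers 98 through 204: 107 values.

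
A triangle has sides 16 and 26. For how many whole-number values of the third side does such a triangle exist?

31

The third side lies in the open interval (10, 42).
Integers from 11 to 41 inclusive: 41 − 11 + 1 = 31.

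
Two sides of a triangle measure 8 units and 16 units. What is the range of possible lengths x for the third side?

8 < x < 24

By the triangle inequality, x must be less than 8 + 16 = 24 and greater than |8 − 16| = 8.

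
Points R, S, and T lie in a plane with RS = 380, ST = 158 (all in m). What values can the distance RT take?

By the triangle inequality, |380 − 158| ≤ RT ≤ 380 + 158.

222 ≤ RT ≤ 538 m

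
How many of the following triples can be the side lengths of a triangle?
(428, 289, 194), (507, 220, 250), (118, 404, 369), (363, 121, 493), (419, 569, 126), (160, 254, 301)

3

(194,289,428): 194+289 > 428 → valid
(220,250,507): 220+250 ≤ 507 → not valid
(118,369,404): 118+369 > 404 → valid
(121,363,493): 121+363 ≤ 493 → not valid
(126,419,569): 126+419 ≤ 569 → not valid
(160,254,301): 160+254 > 301 → valid
3 of the 6 triples form a triangle.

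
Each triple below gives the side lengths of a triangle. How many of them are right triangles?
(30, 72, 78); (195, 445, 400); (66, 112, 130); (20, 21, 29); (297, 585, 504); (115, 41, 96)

5

(30,72,78): 30²+72² = 6084 = 78² → right
(195,445,400): 195²+400² = 198025 = 445² → right
(66,112,130): 66²+112² = 16900 = 130² → right
(20,21,29): 20²+21² = 841 = 29² → right
(297,585,504): 297²+504² = 342225 = 585² → right
(115,41,96): 41²+96² = 10897 < 13225 = 115² → obtuse
5 of the 6 are right.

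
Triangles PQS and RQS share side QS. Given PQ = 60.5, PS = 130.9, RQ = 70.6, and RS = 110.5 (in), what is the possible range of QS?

70.4 < QS < 181.1

From triangle PQS: |60.5 − 130.9| < QS < 60.5 + 130.9, i.e. 70.4 < QS < 191.4.
From triangle RQS: 39.9 < QS < 181.1.
Both must hold, so QS lies in the intersection.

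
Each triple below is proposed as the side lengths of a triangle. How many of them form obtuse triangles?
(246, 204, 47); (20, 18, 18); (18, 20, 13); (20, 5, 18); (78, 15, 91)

3

(246,204,47): 47²+204² = 43825 < 60516 = 246² → obtuse
(20,18,18): 18²+18² = 648 > 400 = 20² → acute
(18,20,13): 13²+18² = 493 > 400 = 20² → acute
(20,5,18): 5²+18² = 349 < 400 = 20² → obtuse
(78,15,91): 15²+78² = 6309 < 8281 = 91² → obtuse
3 of the 5 are obtuse.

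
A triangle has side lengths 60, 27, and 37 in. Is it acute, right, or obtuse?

Compare the square of the longest side to the sum of squares of the other two: 27² + 37² = 2098 < 3600 = 60².

obtuse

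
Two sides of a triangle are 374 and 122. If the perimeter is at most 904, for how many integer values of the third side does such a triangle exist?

156

Triangle inequality: 252 < x < 496. Perimeter ≤ 904 gives x ≤ 904 − 374 − 122 = 408.
So 252 < x ≤ 408; integers 253 through 408: 156 values.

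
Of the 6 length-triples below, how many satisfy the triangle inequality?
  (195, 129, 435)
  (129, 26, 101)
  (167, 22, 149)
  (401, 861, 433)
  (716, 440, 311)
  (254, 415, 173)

(129,195,435): 129+195 ≤ 435 → not valid
(26,101,129): 26+101 ≤ 129 → not valid
(22,149,167): 22+149 > 167 → valid
(401,433,861): 401+433 ≤ 861 → not valid
(311,440,716): 311+440 > 716 → valid
(173,254,415): 173+254 > 415 → valid
3 of the 6 triples form a triangle.

3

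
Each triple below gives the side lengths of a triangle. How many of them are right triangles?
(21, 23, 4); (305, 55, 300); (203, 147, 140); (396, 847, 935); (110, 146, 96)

(21,23,4): 4²+21² = 457 < 529 = 23² → obtuse
(305,55,300): 55²+300² = 93025 = 305² → right
(203,147,140): 140²+147² = 41209 = 203² → right
(396,847,935): 396²+847² = 874225 = 935² → right
(110,146,96): 96²+110² = 21316 = 146² → right
4 of the 5 are right.

4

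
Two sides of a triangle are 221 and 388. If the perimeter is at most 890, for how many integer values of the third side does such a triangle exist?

Triangle inequality: 167 < x < 609. Perimeter ≤ 890 gives x ≤ 890 − 221 − 388 = 281.
So 167 < x ≤ 281; integers 168 through 281: 114 values.

114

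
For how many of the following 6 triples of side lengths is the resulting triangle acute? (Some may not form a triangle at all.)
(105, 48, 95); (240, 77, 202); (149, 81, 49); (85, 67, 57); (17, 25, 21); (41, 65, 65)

(105,48,95): 48²+95² = 11329 > 11025 = 105² → acute
(240,77,202): 77²+202² = 46733 < 57600 = 240² → obtuse
(149,81,49): 49+81 ≤ 149, not a triangle
(85,67,57): 57²+67² = 7738 > 7225 = 85² → acute
(17,25,21): 17²+21² = 730 > 625 = 25² → acute
(41,65,65): 41²+65² = 5906 > 4225 = 65² → acute
4 of the 6 are acute.

4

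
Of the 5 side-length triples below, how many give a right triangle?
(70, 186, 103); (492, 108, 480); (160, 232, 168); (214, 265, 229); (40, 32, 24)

(70,186,103): 70+103 ≤ 186, not a triangle
(492,108,480): 108²+480² = 242064 = 492² → right
(160,232,168): 160²+168² = 53824 = 232² → right
(214,265,229): 214²+229² = 98237 > 70225 = 265² → acute
(40,32,24): 24²+32² = 1600 = 40² → right
3 of the 5 are right.

3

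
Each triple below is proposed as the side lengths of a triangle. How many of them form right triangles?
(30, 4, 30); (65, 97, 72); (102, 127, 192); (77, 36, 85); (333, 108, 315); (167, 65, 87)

3

(30,4,30): 4²+30² = 916 > 900 = 30² → acute
(65,97,72): 65²+72² = 9409 = 97² → right
(102,127,192): 102²+127² = 26533 < 36864 = 192² → obtuse
(77,36,85): 36²+77² = 7225 = 85² → right
(333,108,315): 108²+315² = 110889 = 333² → right
(167,65,87): 65+87 ≤ 167, not a triangle
3 of the 6 are right.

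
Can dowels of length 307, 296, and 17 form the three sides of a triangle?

The longest side is 307, and the other two sum to 313.
Since 313 > 307, the triangle inequality holds.

Yes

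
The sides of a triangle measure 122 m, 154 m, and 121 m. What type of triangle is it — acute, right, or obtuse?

Compare the square of the longest side to the sum of squares of the other two: 121² + 122² = 29525 > 23716 = 154².

acute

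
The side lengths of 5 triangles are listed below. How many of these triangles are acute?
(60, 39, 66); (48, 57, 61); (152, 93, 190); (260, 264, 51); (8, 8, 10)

4

(60,39,66): 39²+60² = 5121 > 4356 = 66² → acute
(48,57,61): 48²+57² = 5553 > 3721 = 61² → acute
(152,93,190): 93²+152² = 31753 < 36100 = 190² → obtuse
(260,264,51): 51²+260² = 70201 > 69696 = 264² → acute
(8,8,10): 8²+8² = 128 > 100 = 10² → acute
4 of the 5 are acute.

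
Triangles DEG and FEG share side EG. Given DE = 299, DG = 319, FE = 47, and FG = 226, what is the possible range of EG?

179 < EG < 273

From triangle DEG: |299 − 319| < EG < 299 + 319, i.e. 20 < EG < 618.
From triangle FEG: 179 < EG < 273.
Both must hold, so EG lies in the intersection.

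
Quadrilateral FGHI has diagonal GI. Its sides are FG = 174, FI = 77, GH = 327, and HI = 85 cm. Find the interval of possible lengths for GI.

242 < GI < 251

From triangle FGI: |174 − 77| < GI < 174 + 77, i.e. 97 < GI < 251.
From triangle HGI: 242 < GI < 412.
Both must hold, so GI lies in the intersection.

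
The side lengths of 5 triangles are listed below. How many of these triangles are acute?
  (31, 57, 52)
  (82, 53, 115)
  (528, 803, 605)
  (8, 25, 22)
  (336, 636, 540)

(31,57,52): 31²+52² = 3665 > 3249 = 57² → acute
(82,53,115): 53²+82² = 9533 < 13225 = 115² → obtuse
(528,803,605): 528²+605² = 644809 = 803² → right
(8,25,22): 8²+22² = 548 < 625 = 25² → obtuse
(336,636,540): 336²+540² = 404496 = 636² → right
1 of the 5 is acute.

1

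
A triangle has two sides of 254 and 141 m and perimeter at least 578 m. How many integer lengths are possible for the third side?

Triangle inequality: 113 < x < 395. Perimeter ≥ 578 gives x ≥ 578 − 254 − 141 = 183.
So 183 ≤ x < 395; integers 183 through 394: 212 values.

212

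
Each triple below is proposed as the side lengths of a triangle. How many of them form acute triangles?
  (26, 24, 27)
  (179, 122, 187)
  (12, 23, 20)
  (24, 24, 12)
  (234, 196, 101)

(26,24,27): 24²+26² = 1252 > 729 = 27² → acute
(179,122,187): 122²+179² = 46925 > 34969 = 187² → acute
(12,23,20): 12²+20² = 544 > 529 = 23² → acute
(24,24,12): 12²+24² = 720 > 576 = 24² → acute
(234,196,101): 101²+196² = 48617 < 54756 = 234² → obtuse
4 of the 5 are acute.

4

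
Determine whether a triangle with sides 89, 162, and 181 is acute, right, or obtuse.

Compare the square of the longest side to the sum of squares of the other two: 89² + 162² = 34165 > 32761 = 181².

acute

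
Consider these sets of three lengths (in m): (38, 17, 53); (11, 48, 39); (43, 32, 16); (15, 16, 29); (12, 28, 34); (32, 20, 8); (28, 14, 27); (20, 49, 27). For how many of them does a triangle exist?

6

(17,38,53): 17+38 > 53 → valid
(11,39,48): 11+39 > 48 → valid
(16,32,43): 16+32 > 43 → valid
(15,16,29): 15+16 > 29 → valid
(12,28,34): 12+28 > 34 → valid
(8,20,32): 8+20 ≤ 32 → not valid
(14,27,28): 14+27 > 28 → valid
(20,27,49): 20+27 ≤ 49 → not valid
6 of the 8 triples form a triangle.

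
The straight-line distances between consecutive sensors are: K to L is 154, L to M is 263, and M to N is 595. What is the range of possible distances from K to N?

178 ≤ KN ≤ 1012

The maximum is all hops collinear in one direction: 154 + 263 + 595 = 1012.
The longest hop is 595; the others sum to 417. Folding the others back against it leaves at least 595 − 417 = 178.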